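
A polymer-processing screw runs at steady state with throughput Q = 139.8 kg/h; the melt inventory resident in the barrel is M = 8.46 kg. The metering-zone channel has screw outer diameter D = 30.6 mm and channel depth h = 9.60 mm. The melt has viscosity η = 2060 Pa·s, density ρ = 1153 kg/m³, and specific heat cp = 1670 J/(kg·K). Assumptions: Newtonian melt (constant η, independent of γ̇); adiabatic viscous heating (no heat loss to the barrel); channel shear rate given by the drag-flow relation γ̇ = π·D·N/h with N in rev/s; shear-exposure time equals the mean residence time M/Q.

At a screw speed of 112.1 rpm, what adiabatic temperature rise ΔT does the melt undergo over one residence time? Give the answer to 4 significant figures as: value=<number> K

Q_s = Q / 3600 = 139.8 / 3600 = 0.0388333 kg/s
t_res = M / Q_s = 8.46 ÷ 0.0388333 = 217.854 s
Geometry in metres: D = 30.6 mm → 0.0306 m, h = 9.60 mm → 0.0096 m; screw speed N = 112.1 rpm = 1.86833 rev/s
γ̇ = π·D·N / h = π · 0.0306 · 1.86833 / 0.0096 = 18.7092 s⁻¹
ΔT = η·γ̇²·t_res / (ρ·cp) = 2060 · (18.7092)² · 217.854 / (1153 · 1670) = 81.5823 K

value=81.58 K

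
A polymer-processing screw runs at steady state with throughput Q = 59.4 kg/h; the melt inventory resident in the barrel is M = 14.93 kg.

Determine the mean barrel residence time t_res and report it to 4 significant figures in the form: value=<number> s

value=904.8 s

Q_s = Q / 3600 = 59.4 / 3600 = 0.0165 kg/s
t_res = M / Q_s = 14.93 ÷ 0.0165 = 904.848 s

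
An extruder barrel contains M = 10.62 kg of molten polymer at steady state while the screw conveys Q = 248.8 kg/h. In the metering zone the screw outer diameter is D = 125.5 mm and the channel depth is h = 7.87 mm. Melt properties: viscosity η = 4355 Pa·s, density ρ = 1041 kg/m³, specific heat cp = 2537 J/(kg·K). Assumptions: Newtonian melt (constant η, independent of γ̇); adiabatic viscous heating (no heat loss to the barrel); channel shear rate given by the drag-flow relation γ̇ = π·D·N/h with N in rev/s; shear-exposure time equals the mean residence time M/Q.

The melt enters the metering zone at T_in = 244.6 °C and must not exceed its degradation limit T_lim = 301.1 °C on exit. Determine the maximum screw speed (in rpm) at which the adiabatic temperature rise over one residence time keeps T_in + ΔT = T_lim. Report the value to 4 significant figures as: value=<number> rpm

Throughput in SI: Q_s = 248.8 kg/h ÷ 3600 s/h = 0.0691111 kg/s
t_res = M / Q_s = 10.62 ÷ 0.0691111 = 153.666 s
Geometry in SI: D = 125.5 mm → 0.1255 m, h = 7.87 mm → 0.00787 m
ΔT_a = T_lim − T_in = 301.1 − 244.6 = 56.5 K
γ̇_max² = ΔT_a·ρ·cp / (η·t_res) = [56.5 × 1041 × 2537] / [4355 × 153.666] = 222.974 s⁻²
Take the square root: γ̇_max = √(222.974) = 14.9323 s⁻¹
N_max = γ̇_max·h / (π·D) = 14.9323 · 0.00787 / (π · 0.1255) = 0.298063 rev/s = 17.8838 rpm

value=17.88 rpm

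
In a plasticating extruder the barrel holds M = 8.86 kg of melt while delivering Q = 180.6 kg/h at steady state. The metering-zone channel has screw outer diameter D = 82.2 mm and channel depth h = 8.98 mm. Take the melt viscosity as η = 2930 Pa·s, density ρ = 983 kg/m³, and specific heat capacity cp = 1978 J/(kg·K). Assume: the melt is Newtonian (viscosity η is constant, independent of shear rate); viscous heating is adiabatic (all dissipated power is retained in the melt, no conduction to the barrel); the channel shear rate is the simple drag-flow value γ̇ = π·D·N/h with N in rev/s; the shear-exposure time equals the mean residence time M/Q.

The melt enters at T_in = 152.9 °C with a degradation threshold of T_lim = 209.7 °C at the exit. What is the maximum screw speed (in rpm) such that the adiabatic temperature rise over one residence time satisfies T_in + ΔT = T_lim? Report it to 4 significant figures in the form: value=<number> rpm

Convert throughput: Q = 180.6 kg/h = 180.6/3600 = 0.0501667 kg/s
Mean residence time: t_res = M/Q_s = 8.86 kg / 0.0501667 kg/s = 176.611 s
Geometry in SI: D = 82.2 mm → 0.0822 m, h = 8.98 mm → 0.00898 m
ΔT_a = T_lim − T_in = 209.7 °C − 152.9 °C = 56.8 K
γ̇_max² = ΔT_a·ρ·cp / (η·t_res) = [56.8 × 983 × 1978] / [2930 × 176.611] = 213.423 s⁻²
Take the square root: γ̇_max = √(213.423) = 14.609 s⁻¹
N_max = γ̇_max h / (πD) = 14.609·0.00898/(π·0.0822) = 0.508014 rev/s → ×60 = 30.4808 rpm

value=30.48 rpm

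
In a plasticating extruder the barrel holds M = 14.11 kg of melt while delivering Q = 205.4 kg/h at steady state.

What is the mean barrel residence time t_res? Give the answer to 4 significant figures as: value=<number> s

value=247.3 s

Convert throughput: Q = 205.4 kg/h = 205.4/3600 = 0.0570556 kg/s
Mean residence time: t_res = M/Q_s = 14.11 kg / 0.0570556 kg/s = 247.303 s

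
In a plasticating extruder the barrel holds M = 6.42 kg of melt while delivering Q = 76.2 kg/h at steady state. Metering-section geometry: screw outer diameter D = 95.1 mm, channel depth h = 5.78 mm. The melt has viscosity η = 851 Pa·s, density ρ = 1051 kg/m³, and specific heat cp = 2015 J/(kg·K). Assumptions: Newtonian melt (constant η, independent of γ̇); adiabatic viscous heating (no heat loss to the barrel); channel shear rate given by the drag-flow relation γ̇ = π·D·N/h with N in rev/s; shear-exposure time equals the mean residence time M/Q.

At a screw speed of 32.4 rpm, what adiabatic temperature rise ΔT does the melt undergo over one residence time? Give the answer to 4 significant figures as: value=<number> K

Throughput in SI: Q_s = 76.2 kg/h ÷ 3600 s/h = 0.0211667 kg/s
t_res = M / Q_s = 6.42 / 0.0211667 = 303.307 s
Geometry in metres: D = 95.1 mm → 0.0951 m, h = 5.78 mm → 0.00578 m; screw speed N = 32.4 rpm = 0.54 rev/s
γ̇ = π D N / h = (π)(0.0951)(0.54) / 0.00578 = 27.9123 s⁻¹
ΔT = η·γ̇²·t_res / (ρ·cp) = 851 · (27.9123)² · 303.307 / (1051 · 2015) = 94.957 K

value=94.96 K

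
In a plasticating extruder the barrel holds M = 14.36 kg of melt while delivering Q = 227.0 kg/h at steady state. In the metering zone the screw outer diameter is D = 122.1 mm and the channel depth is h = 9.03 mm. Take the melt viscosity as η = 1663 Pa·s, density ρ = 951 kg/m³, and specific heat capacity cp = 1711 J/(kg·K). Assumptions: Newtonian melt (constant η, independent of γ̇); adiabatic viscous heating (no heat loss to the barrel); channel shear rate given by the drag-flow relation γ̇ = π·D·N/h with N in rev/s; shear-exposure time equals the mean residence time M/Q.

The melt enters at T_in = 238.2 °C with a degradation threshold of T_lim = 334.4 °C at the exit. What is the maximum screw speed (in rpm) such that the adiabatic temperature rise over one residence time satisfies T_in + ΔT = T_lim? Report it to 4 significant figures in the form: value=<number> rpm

value=28.72 rpm

Throughput in SI: Q_s = 227.0 kg/h ÷ 3600 s/h = 0.0630556 kg/s
Mean residence time: t_res = M/Q_s = 14.36 kg / 0.0630556 kg/s = 227.736 s
Geometry in SI: D = 122.1 mm → 0.1221 m, h = 9.03 mm → 0.00903 m
Allowable rise: ΔT_a = T_lim − T_in = 334.4 − 238.2 = 96.2 K
Invert ΔT = ηγ̇²t_res/(ρcp) for γ̇: γ̇_max² = ΔT_a ρ cp / (η t_res) = 96.2·951·1711 / (1663·227.736) = 413.316 s⁻²
γ̇_max = sqrt(413.316) = 20.3302 s⁻¹
N_max = γ̇_max·h / (π·D) = 20.3302 · 0.00903 / (π · 0.1221) = 0.47859 rev/s = 28.7154 rpm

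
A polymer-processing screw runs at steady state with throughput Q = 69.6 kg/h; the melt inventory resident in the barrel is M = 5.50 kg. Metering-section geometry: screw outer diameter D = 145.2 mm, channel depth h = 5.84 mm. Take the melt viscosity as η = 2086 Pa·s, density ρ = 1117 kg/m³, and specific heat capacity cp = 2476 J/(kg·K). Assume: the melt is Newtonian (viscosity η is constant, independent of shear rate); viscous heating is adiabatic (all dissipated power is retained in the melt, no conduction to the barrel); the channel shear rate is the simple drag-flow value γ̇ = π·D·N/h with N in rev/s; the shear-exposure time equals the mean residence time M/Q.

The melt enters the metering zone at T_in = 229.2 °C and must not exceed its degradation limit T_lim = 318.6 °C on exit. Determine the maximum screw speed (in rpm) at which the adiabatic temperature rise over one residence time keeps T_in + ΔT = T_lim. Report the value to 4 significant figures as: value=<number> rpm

Convert throughput: Q = 69.6 kg/h = 69.6/3600 = 0.0193333 kg/s
t_res = M / Q_s = 5.50 / 0.0193333 = 284.483 s
Convert to metres: D = 0.1452 m, h = 0.00584 m
ΔT_a = T_lim − T_in = 318.6 °C − 229.2 °C = 89.4 K
γ̇_max² = ΔT_a·ρ·cp/(η·t_res) = 89.4·1117·2476/(2086·284.483) = 416.65 s⁻²
Take the square root: γ̇_max = √(416.65) = 20.412 s⁻¹
Solve γ̇ = πDN/h for N: N_max = γ̇_max·h/(π·D) = 20.412 × 0.00584 / (π × 0.1452) = 0.261326 rev/s = 15.6795 rpm

value=15.68 rpm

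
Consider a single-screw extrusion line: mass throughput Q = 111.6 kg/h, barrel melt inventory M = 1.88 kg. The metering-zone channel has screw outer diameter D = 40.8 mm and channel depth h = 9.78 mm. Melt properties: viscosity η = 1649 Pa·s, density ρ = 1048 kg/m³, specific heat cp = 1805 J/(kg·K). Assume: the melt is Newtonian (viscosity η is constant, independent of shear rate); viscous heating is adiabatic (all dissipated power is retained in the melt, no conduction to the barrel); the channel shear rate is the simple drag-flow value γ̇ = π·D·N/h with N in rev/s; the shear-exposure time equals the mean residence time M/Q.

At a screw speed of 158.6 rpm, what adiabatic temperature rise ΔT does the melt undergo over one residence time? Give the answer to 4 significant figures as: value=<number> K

Q_s = Q / 3600 = 111.6 / 3600 = 0.031 kg/s
t_res = M / Q_s = 1.88 ÷ 0.031 = 60.6452 s
Convert to SI: D = 0.0408 m, h = 0.00978 m, N = 158.6/60 = 2.64333 rev/s
γ̇ = π·D·N / h = π · 0.0408 · 2.64333 / 0.00978 = 34.6436 s⁻¹
ΔT = η·γ̇²·t_res/(ρ·cp) = [1649 × 34.6436² × 60.6452] / [1048 × 1805] = 63.449 K

value=63.45 K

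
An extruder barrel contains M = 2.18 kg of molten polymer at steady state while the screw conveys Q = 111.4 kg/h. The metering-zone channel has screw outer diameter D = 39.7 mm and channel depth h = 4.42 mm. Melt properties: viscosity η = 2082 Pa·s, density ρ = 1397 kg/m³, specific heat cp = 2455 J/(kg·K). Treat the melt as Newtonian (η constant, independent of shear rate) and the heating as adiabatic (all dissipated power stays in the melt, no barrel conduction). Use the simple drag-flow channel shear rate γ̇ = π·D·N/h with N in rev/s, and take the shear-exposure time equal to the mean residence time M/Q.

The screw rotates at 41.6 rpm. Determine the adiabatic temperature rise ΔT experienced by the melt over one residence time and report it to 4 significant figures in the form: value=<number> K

Throughput in SI: Q_s = 111.4 kg/h ÷ 3600 s/h = 0.0309444 kg/s
t_res = M / Q_s = 2.18 / 0.0309444 = 70.4488 s
Convert to SI: D = 0.0397 m, h = 0.00442 m, N = 41.6/60 = 0.693333 rev/s
Shear rate: γ̇ = πDN/h = π·0.0397·0.693333/0.00442 = 19.5641 s⁻¹
ΔT = η·γ̇²·t_res/(ρ·cp) = [2082 × 19.5641² × 70.4488] / [1397 × 2455] = 16.3692 K

value=16.37 K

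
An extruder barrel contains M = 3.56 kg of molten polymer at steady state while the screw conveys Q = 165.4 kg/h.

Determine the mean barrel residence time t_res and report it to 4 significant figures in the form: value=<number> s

value=77.48 s

Q_s = Q / 3600 = 165.4 / 3600 = 0.0459444 kg/s
Mean residence time: t_res = M/Q_s = 3.56 kg / 0.0459444 kg/s = 77.4849 s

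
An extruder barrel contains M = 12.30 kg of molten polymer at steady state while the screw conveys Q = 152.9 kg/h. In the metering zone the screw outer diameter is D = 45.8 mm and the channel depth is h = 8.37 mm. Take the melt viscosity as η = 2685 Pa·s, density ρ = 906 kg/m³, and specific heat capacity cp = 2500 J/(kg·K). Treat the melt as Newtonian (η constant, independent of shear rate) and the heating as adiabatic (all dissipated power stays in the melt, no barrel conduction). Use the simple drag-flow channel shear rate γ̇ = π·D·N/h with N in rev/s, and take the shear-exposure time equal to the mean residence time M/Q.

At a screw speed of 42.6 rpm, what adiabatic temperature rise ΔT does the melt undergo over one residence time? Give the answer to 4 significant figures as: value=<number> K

Convert throughput: Q = 152.9 kg/h = 152.9/3600 = 0.0424722 kg/s
t_res = M / Q_s = 12.30 / 0.0424722 = 289.601 s
Geometry in metres: D = 45.8 mm → 0.0458 m, h = 8.37 mm → 0.00837 m; screw speed N = 42.6 rpm = 0.71 rev/s
Shear rate: γ̇ = πDN/h = π·0.0458·0.71/0.00837 = 12.2053 s⁻¹
Adiabatic rise: ΔT = η γ̇² t_res / (ρ cp) = 2685·(12.2053)²·289.601 / (906·2500) = 51.1414 K

value=51.14 K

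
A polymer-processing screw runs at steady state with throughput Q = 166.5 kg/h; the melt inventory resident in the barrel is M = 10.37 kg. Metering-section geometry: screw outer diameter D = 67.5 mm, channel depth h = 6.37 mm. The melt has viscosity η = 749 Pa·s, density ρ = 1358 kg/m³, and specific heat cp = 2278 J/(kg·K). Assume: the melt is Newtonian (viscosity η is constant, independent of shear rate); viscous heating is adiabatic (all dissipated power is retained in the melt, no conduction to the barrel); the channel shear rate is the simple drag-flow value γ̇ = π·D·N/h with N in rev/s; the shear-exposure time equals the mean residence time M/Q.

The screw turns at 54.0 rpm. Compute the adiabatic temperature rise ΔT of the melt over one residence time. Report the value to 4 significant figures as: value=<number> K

Throughput in SI: Q_s = 166.5 kg/h ÷ 3600 s/h = 0.04625 kg/s
t_res = M / Q_s = 10.37 ÷ 0.04625 = 224.216 s
Convert to SI: D = 0.0675 m, h = 0.00637 m, N = 54.0/60 = 0.9 rev/s
Shear rate: γ̇ = πDN/h = π·0.0675·0.9/0.00637 = 29.961 s⁻¹
ΔT = η·γ̇²·t_res/(ρ·cp) = [749 × 29.961² × 224.216] / [1358 × 2278] = 48.7314 K

value=48.73 K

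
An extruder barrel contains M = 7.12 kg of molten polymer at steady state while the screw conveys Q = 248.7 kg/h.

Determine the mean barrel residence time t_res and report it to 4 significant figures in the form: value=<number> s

value=103.1 s

Throughput in SI: Q_s = 248.7 kg/h ÷ 3600 s/h = 0.0690833 kg/s
Mean residence time: t_res = M/Q_s = 7.12 kg / 0.0690833 kg/s = 103.064 s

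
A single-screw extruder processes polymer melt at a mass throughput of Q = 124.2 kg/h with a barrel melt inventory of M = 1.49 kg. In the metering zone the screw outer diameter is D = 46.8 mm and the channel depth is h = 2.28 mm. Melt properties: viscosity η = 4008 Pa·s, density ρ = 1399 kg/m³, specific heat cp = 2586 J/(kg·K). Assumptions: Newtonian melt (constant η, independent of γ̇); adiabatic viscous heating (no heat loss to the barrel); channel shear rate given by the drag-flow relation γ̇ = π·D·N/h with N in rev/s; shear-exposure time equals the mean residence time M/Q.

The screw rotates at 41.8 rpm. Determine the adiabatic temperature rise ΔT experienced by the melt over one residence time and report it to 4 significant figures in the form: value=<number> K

value=96.57 K

Throughput in SI: Q_s = 124.2 kg/h ÷ 3600 s/h = 0.0345 kg/s
t_res = M / Q_s = 1.49 / 0.0345 = 43.1884 s
D = 46.8 mm = 0.0468 m;  h = 2.28 mm = 0.00228 m;  N = 41.8 rpm / 60 = 0.696667 rev/s
γ̇ = π D N / h = (π)(0.0468)(0.696667) / 0.00228 = 44.9248 s⁻¹
Adiabatic rise: ΔT = η γ̇² t_res / (ρ cp) = 4008·(44.9248)²·43.1884 / (1399·2586) = 96.5652 K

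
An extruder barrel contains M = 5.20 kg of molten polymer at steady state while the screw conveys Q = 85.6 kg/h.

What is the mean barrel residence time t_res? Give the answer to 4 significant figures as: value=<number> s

Q_s = Q / 3600 = 85.6 / 3600 = 0.0237778 kg/s
t_res = M / Q_s = 5.20 ÷ 0.0237778 = 218.692 s

value=218.7 s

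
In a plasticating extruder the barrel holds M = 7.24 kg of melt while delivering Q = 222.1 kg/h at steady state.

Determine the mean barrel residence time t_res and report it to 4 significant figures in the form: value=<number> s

Convert throughput: Q = 222.1 kg/h = 222.1/3600 = 0.0616944 kg/s
t_res = M / Q_s = 7.24 ÷ 0.0616944 = 117.353 s

value=117.4 s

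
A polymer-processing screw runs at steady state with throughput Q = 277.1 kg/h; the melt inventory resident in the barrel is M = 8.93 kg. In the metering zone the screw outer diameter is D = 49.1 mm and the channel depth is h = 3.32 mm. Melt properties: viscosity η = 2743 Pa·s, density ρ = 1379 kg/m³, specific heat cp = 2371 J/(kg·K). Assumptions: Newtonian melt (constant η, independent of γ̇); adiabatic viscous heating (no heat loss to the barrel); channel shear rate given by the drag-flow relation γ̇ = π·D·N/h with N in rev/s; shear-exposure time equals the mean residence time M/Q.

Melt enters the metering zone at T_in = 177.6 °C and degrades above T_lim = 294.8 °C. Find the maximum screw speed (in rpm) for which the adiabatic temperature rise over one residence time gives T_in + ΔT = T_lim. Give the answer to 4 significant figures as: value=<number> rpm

Convert throughput: Q = 277.1 kg/h = 277.1/3600 = 0.0769722 kg/s
t_res = M / Q_s = 8.93 / 0.0769722 = 116.016 s
D = 49.1 mm = 0.0491 m;  h = 3.32 mm = 0.00332 m
Allowable rise: ΔT_a = T_lim − T_in = 294.8 − 177.6 = 117.2 K
Invert ΔT = ηγ̇²t_res/(ρcp) for γ̇: γ̇_max² = ΔT_a ρ cp / (η t_res) = 117.2·1379·2371 / (2743·116.016) = 1204.15 s⁻²
γ̇_max = √1204.15 = 34.7008 s⁻¹
N_max = γ̇_max h / (πD) = 34.7008·0.00332/(π·0.0491) = 0.746873 rev/s → ×60 = 44.8124 rpm

value=44.81 rpm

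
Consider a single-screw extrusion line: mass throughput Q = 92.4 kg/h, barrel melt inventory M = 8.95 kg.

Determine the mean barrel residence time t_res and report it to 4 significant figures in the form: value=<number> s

Q_s = Q / 3600 = 92.4 / 3600 = 0.0256667 kg/s
t_res = M / Q_s = 8.95 ÷ 0.0256667 = 348.701 s

value=348.7 s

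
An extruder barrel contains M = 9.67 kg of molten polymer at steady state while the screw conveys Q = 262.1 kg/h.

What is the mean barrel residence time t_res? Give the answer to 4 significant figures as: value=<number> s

value=132.8 s

Q_s = Q / 3600 = 262.1 / 3600 = 0.0728056 kg/s
t_res = M / Q_s = 9.67 / 0.0728056 = 132.82 s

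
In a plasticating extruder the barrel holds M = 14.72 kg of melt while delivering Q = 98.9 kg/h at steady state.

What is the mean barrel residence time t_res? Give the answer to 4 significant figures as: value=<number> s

value=535.8 s

Throughput in SI: Q_s = 98.9 kg/h ÷ 3600 s/h = 0.0274722 kg/s
Mean residence time: t_res = M/Q_s = 14.72 kg / 0.0274722 kg/s = 535.814 s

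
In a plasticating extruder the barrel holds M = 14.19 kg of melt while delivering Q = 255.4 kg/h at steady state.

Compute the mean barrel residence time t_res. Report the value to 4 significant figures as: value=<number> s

Throughput in SI: Q_s = 255.4 kg/h ÷ 3600 s/h = 0.0709444 kg/s
t_res = M / Q_s = 14.19 / 0.0709444 = 200.016 s

value=200.0 s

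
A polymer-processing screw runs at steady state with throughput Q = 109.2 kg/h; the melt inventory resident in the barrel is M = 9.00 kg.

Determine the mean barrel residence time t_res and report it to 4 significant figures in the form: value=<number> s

Throughput in SI: Q_s = 109.2 kg/h ÷ 3600 s/h = 0.0303333 kg/s
t_res = M / Q_s = 9.00 ÷ 0.0303333 = 296.703 s

value=296.7 s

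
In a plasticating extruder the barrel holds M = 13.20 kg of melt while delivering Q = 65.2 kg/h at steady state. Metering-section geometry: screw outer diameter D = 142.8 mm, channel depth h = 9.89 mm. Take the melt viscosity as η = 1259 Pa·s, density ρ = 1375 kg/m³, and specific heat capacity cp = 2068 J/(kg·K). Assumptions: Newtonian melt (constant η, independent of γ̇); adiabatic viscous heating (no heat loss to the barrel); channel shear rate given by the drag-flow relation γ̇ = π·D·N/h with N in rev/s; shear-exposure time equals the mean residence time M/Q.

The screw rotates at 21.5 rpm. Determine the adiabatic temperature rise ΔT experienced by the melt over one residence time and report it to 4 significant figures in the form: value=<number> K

Throughput in SI: Q_s = 65.2 kg/h ÷ 3600 s/h = 0.0181111 kg/s
Mean residence time: t_res = M/Q_s = 13.20 kg / 0.0181111 kg/s = 728.834 s
D = 142.8 mm = 0.1428 m;  h = 9.89 mm = 0.00989 m;  N = 21.5 rpm / 60 = 0.358333 rev/s
Shear rate: γ̇ = πDN/h = π·0.1428·0.358333/0.00989 = 16.2543 s⁻¹
ΔT = η·γ̇²·t_res/(ρ·cp) = [1259 × 16.2543² × 728.834] / [1375 × 2068] = 85.2588 K

value=85.26 K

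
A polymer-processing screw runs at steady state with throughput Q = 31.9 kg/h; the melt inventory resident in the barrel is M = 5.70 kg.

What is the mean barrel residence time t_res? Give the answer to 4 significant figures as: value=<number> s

Q_s = Q / 3600 = 31.9 / 3600 = 0.00886111 kg/s
Mean residence time: t_res = M/Q_s = 5.70 kg / 0.00886111 kg/s = 643.26 s

value=643.3 s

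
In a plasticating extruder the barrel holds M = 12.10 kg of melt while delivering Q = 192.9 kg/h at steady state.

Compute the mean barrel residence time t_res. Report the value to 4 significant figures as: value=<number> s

value=225.8 s

Throughput in SI: Q_s = 192.9 kg/h ÷ 3600 s/h = 0.0535833 kg/s
Mean residence time: t_res = M/Q_s = 12.10 kg / 0.0535833 kg/s = 225.816 s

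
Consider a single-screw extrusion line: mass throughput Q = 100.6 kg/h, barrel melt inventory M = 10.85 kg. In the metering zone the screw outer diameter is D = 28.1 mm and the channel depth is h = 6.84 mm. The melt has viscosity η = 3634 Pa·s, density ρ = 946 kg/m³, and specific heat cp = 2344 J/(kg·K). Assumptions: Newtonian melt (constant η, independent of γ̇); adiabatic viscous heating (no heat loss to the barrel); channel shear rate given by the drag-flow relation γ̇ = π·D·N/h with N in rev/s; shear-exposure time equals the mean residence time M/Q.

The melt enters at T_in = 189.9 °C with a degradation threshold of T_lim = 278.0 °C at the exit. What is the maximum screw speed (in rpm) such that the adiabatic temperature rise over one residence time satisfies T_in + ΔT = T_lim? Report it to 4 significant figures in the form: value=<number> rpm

value=54.70 rpm

Convert throughput: Q = 100.6 kg/h = 100.6/3600 = 0.0279444 kg/s
t_res = M / Q_s = 10.85 ÷ 0.0279444 = 388.27 s
D = 28.1 mm = 0.0281 m;  h = 6.84 mm = 0.00684 m
ΔT_a = T_lim − T_in = 278.0 − 189.9 = 88.1 K
Invert ΔT = ηγ̇²t_res/(ρcp) for γ̇: γ̇_max² = ΔT_a ρ cp / (η t_res) = 88.1·946·2344 / (3634·388.27) = 138.454 s⁻²
γ̇_max = sqrt(138.454) = 11.7666 s⁻¹
Solve γ̇ = πDN/h for N: N_max = γ̇_max·h/(π·D) = 11.7666 × 0.00684 / (π × 0.0281) = 0.911701 rev/s = 54.7021 rpm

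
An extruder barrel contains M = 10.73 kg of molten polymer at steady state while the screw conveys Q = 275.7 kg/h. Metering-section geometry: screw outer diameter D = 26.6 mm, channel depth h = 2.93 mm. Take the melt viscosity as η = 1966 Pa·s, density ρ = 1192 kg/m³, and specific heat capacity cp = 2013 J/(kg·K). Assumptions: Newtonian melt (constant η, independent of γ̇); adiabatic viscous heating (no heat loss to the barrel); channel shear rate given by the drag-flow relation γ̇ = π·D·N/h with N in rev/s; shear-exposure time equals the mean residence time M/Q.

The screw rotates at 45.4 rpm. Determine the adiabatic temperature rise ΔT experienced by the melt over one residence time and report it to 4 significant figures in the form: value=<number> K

value=53.46 K

Q_s = Q / 3600 = 275.7 / 3600 = 0.0765833 kg/s
Mean residence time: t_res = M/Q_s = 10.73 kg / 0.0765833 kg/s = 140.109 s
Convert to SI: D = 0.0266 m, h = 0.00293 m, N = 45.4/60 = 0.756667 rev/s
γ̇ = π D N / h = (π)(0.0266)(0.756667) / 0.00293 = 21.5808 s⁻¹
ΔT = η·γ̇²·t_res / (ρ·cp) = 1966 · (21.5808)² · 140.109 / (1192 · 2013) = 53.4646 K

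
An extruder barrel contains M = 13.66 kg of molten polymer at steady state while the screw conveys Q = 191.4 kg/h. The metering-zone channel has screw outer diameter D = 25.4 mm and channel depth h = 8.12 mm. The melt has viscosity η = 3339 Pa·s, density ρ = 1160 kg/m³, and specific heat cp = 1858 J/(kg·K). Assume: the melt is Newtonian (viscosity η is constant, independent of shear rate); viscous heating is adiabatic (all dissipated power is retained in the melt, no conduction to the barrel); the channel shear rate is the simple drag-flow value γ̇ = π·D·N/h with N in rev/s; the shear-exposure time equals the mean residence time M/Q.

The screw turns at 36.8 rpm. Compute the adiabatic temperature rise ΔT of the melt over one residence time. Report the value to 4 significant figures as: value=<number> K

Q_s = Q / 3600 = 191.4 / 3600 = 0.0531667 kg/s
t_res = M / Q_s = 13.66 / 0.0531667 = 256.928 s
Convert to SI: D = 0.0254 m, h = 0.00812 m, N = 36.8/60 = 0.613333 rev/s
γ̇ = π·D·N / h = π · 0.0254 · 0.613333 / 0.00812 = 6.02732 s⁻¹
ΔT = η·γ̇²·t_res/(ρ·cp) = [3339 × 6.02732² × 256.928] / [1160 × 1858] = 14.4601 K

value=14.46 K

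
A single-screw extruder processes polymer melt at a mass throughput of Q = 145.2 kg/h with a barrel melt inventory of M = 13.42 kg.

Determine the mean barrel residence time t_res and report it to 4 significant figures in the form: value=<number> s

Throughput in SI: Q_s = 145.2 kg/h ÷ 3600 s/h = 0.0403333 kg/s
t_res = M / Q_s = 13.42 ÷ 0.0403333 = 332.727 s

value=332.7 s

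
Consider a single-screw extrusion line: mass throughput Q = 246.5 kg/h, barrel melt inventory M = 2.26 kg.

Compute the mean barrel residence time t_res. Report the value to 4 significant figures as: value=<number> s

Throughput in SI: Q_s = 246.5 kg/h ÷ 3600 s/h = 0.0684722 kg/s
t_res = M / Q_s = 2.26 / 0.0684722 = 33.0061 s

value=33.01 s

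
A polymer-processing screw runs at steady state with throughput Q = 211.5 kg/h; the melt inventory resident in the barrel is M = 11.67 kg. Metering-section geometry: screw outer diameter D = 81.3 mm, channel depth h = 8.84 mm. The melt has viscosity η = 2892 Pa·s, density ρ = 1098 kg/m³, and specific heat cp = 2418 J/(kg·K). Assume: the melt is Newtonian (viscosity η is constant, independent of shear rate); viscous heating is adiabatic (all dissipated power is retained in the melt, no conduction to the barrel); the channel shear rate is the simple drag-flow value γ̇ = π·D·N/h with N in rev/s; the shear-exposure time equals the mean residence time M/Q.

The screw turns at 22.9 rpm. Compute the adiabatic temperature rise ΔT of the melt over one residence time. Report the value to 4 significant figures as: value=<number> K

value=26.31 K

Throughput in SI: Q_s = 211.5 kg/h ÷ 3600 s/h = 0.05875 kg/s
t_res = M / Q_s = 11.67 / 0.05875 = 198.638 s
D = 81.3 mm = 0.0813 m;  h = 8.84 mm = 0.00884 m;  N = 22.9 rpm / 60 = 0.381667 rev/s
Shear rate: γ̇ = πDN/h = π·0.0813·0.381667/0.00884 = 11.0274 s⁻¹
ΔT = η·γ̇²·t_res/(ρ·cp) = [2892 × 11.0274² × 198.638] / [1098 × 2418] = 26.3116 K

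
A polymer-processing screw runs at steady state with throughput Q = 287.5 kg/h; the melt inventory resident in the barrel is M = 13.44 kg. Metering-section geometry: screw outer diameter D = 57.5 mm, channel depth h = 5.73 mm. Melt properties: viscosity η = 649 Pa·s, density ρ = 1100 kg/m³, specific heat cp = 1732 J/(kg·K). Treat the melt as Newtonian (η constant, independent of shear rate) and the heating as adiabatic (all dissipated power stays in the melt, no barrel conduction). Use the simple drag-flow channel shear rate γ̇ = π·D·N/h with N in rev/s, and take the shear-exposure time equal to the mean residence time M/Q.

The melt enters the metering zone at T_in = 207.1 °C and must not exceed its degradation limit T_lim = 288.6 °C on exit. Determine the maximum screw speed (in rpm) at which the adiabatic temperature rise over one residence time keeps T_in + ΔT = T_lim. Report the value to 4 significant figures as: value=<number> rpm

Throughput in SI: Q_s = 287.5 kg/h ÷ 3600 s/h = 0.0798611 kg/s
Mean residence time: t_res = M/Q_s = 13.44 kg / 0.0798611 kg/s = 168.292 s
D = 57.5 mm = 0.0575 m;  h = 5.73 mm = 0.00573 m
ΔT_a = T_lim − T_in = 288.6 − 207.1 = 81.5 K
γ̇_max² = ΔT_a·ρ·cp / (η·t_res) = [81.5 × 1100 × 1732] / [649 × 168.292] = 1421.64 s⁻²
γ̇_max = sqrt(1421.64) = 37.7046 s⁻¹
N_max = γ̇_max·h / (π·D) = 37.7046 · 0.00573 / (π · 0.0575) = 1.196 rev/s = 71.7601 rpm

value=71.76 rpm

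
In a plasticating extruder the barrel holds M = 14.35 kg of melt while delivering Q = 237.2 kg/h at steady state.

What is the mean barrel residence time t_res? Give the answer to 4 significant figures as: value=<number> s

value=217.8 s

Convert throughput: Q = 237.2 kg/h = 237.2/3600 = 0.0658889 kg/s
Mean residence time: t_res = M/Q_s = 14.35 kg / 0.0658889 kg/s = 217.791 s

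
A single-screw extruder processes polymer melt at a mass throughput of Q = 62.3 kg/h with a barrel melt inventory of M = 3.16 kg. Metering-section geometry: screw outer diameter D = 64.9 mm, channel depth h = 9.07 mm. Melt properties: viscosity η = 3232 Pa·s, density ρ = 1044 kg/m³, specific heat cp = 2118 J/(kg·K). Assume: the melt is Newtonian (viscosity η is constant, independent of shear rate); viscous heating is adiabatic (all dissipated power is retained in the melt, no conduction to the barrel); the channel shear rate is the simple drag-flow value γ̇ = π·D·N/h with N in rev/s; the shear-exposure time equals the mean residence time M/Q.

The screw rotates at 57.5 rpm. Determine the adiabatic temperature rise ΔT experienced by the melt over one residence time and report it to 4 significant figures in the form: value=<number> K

value=123.9 K

Q_s = Q / 3600 = 62.3 / 3600 = 0.0173056 kg/s
t_res = M / Q_s = 3.16 ÷ 0.0173056 = 182.6 s
Geometry in metres: D = 64.9 mm → 0.0649 m, h = 9.07 mm → 0.00907 m; screw speed N = 57.5 rpm = 0.958333 rev/s
γ̇ = π·D·N / h = π · 0.0649 · 0.958333 / 0.00907 = 21.5429 s⁻¹
Adiabatic rise: ΔT = η γ̇² t_res / (ρ cp) = 3232·(21.5429)²·182.6 / (1044·2118) = 123.867 K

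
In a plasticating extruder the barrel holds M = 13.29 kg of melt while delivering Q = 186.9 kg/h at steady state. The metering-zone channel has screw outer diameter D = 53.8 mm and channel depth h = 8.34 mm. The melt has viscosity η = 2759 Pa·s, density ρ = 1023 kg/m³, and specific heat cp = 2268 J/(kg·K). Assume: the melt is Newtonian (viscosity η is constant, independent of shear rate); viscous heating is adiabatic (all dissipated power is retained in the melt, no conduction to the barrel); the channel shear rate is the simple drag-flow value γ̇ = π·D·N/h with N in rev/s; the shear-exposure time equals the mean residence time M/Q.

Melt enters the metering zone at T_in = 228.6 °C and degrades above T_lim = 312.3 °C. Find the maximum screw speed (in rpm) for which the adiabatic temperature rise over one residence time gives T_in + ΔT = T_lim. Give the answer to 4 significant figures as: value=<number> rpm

Throughput in SI: Q_s = 186.9 kg/h ÷ 3600 s/h = 0.0519167 kg/s
Mean residence time: t_res = M/Q_s = 13.29 kg / 0.0519167 kg/s = 255.987 s
D = 53.8 mm = 0.0538 m;  h = 8.34 mm = 0.00834 m
Allowable rise: ΔT_a = T_lim − T_in = 312.3 − 228.6 = 83.7 K
Invert ΔT = ηγ̇²t_res/(ρcp) for γ̇: γ̇_max² = ΔT_a ρ cp / (η t_res) = 83.7·1023·2268 / (2759·255.987) = 274.963 s⁻²
γ̇_max = sqrt(274.963) = 16.582 s⁻¹
N_max = γ̇_max h / (πD) = 16.582·0.00834/(π·0.0538) = 0.818222 rev/s → ×60 = 49.0933 rpm

value=49.09 rpm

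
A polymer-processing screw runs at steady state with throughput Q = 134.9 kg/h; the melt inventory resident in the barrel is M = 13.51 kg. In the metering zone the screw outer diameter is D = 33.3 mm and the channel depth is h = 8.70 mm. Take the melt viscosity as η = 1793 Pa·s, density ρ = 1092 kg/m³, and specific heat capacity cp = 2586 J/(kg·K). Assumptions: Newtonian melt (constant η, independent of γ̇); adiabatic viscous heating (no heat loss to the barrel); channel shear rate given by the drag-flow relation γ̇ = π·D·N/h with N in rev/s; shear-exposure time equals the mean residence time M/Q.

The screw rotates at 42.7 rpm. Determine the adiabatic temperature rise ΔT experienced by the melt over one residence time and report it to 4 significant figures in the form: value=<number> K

Throughput in SI: Q_s = 134.9 kg/h ÷ 3600 s/h = 0.0374722 kg/s
Mean residence time: t_res = M/Q_s = 13.51 kg / 0.0374722 kg/s = 360.534 s
Geometry in metres: D = 33.3 mm → 0.0333 m, h = 8.70 mm → 0.0087 m; screw speed N = 42.7 rpm = 0.711667 rev/s
Shear rate: γ̇ = πDN/h = π·0.0333·0.711667/0.0087 = 8.55759 s⁻¹
ΔT = η·γ̇²·t_res/(ρ·cp) = [1793 × 8.55759² × 360.534] / [1092 × 2586] = 16.764 K

value=16.76 K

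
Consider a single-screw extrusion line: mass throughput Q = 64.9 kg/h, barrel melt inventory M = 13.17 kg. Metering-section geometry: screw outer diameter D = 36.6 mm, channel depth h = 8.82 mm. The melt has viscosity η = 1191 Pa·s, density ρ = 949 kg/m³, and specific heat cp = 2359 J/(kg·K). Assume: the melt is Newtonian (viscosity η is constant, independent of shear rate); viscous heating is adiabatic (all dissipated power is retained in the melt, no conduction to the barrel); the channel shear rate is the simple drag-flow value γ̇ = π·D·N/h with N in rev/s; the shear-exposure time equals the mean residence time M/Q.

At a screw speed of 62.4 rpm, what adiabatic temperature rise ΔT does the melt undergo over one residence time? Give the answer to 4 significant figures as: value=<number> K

Convert throughput: Q = 64.9 kg/h = 64.9/3600 = 0.0180278 kg/s
t_res = M / Q_s = 13.17 / 0.0180278 = 730.539 s
Convert to SI: D = 0.0366 m, h = 0.00882 m, N = 62.4/60 = 1.04 rev/s
γ̇ = π D N / h = (π)(0.0366)(1.04) / 0.00882 = 13.558 s⁻¹
ΔT = η·γ̇²·t_res/(ρ·cp) = [1191 × 13.558² × 730.539] / [949 × 2359] = 71.4418 K

value=71.44 K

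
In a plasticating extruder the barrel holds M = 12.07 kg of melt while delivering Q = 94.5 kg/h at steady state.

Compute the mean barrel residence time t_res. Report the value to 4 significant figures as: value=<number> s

Q_s = Q / 3600 = 94.5 / 3600 = 0.02625 kg/s
t_res = M / Q_s = 12.07 / 0.02625 = 459.81 s

value=459.8 s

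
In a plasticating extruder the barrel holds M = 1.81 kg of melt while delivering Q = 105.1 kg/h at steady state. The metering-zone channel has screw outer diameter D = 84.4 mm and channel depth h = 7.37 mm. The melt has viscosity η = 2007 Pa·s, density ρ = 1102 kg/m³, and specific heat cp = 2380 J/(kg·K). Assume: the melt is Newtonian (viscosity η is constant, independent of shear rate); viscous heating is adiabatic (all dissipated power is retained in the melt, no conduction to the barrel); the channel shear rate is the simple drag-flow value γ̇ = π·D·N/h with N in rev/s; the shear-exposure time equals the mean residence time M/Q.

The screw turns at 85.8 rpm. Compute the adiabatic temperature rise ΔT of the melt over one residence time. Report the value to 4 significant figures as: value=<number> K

value=125.6 K

Q_s = Q / 3600 = 105.1 / 3600 = 0.0291944 kg/s
t_res = M / Q_s = 1.81 ÷ 0.0291944 = 61.9981 s
Convert to SI: D = 0.0844 m, h = 0.00737 m, N = 85.8/60 = 1.43 rev/s
γ̇ = π·D·N / h = π · 0.0844 · 1.43 / 0.00737 = 51.4471 s⁻¹
ΔT = η·γ̇²·t_res / (ρ·cp) = 2007 · (51.4471)² · 61.9981 / (1102 · 2380) = 125.571 K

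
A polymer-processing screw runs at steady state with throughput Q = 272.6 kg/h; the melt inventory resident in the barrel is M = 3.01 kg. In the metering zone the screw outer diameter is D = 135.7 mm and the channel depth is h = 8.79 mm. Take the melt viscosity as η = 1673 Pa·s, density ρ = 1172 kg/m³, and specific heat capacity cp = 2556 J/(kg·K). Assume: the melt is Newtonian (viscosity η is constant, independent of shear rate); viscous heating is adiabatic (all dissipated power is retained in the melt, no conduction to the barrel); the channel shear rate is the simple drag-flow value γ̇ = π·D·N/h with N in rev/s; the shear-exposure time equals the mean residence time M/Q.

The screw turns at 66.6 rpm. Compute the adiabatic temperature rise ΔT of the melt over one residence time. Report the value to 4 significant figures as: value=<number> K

Convert throughput: Q = 272.6 kg/h = 272.6/3600 = 0.0757222 kg/s
Mean residence time: t_res = M/Q_s = 3.01 kg / 0.0757222 kg/s = 39.7506 s
Geometry in metres: D = 135.7 mm → 0.1357 m, h = 8.79 mm → 0.00879 m; screw speed N = 66.6 rpm = 1.11 rev/s
γ̇ = π·D·N / h = π · 0.1357 · 1.11 / 0.00879 = 53.8349 s⁻¹
ΔT = η·γ̇²·t_res/(ρ·cp) = [1673 × 53.8349² × 39.7506] / [1172 × 2556] = 64.3396 K

value=64.34 K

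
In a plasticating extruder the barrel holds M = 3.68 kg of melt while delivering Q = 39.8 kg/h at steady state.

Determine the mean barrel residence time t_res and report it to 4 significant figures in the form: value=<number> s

value=332.9 s

Convert throughput: Q = 39.8 kg/h = 39.8/3600 = 0.0110556 kg/s
Mean residence time: t_res = M/Q_s = 3.68 kg / 0.0110556 kg/s = 332.864 s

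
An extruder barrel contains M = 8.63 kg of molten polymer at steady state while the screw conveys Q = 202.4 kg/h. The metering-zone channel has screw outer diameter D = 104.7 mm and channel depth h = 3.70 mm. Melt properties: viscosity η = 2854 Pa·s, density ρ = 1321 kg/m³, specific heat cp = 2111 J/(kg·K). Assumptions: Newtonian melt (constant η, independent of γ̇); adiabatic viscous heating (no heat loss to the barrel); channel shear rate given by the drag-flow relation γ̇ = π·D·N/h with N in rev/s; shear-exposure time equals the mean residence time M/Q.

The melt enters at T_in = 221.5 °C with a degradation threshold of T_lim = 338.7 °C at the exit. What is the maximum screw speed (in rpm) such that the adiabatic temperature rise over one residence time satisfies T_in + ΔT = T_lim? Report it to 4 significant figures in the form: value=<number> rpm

value=18.43 rpm

Q_s = Q / 3600 = 202.4 / 3600 = 0.0562222 kg/s
t_res = M / Q_s = 8.63 / 0.0562222 = 153.498 s
D = 104.7 mm = 0.1047 m;  h = 3.70 mm = 0.0037 m
Allowable rise: ΔT_a = T_lim − T_in = 338.7 − 221.5 = 117.2 K
γ̇_max² = ΔT_a·ρ·cp/(η·t_res) = 117.2·1321·2111/(2854·153.498) = 746.04 s⁻²
γ̇_max = √746.04 = 27.3137 s⁻¹
Solve γ̇ = πDN/h for N: N_max = γ̇_max·h/(π·D) = 27.3137 × 0.0037 / (π × 0.1047) = 0.307246 rev/s = 18.4348 rpm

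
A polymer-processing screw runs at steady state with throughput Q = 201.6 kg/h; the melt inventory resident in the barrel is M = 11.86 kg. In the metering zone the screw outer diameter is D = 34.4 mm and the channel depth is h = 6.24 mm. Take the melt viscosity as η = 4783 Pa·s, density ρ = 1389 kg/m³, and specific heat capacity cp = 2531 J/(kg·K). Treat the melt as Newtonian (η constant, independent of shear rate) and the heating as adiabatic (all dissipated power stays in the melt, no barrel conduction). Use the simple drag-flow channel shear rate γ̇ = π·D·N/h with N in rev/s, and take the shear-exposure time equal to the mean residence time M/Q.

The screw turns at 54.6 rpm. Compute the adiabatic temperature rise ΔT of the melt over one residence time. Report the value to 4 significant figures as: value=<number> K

value=71.57 K

Throughput in SI: Q_s = 201.6 kg/h ÷ 3600 s/h = 0.056 kg/s
t_res = M / Q_s = 11.86 ÷ 0.056 = 211.786 s
Convert to SI: D = 0.0344 m, h = 0.00624 m, N = 54.6/60 = 0.91 rev/s
Shear rate: γ̇ = πDN/h = π·0.0344·0.91/0.00624 = 15.7603 s⁻¹
ΔT = η·γ̇²·t_res/(ρ·cp) = [4783 × 15.7603² × 211.786] / [1389 × 2531] = 71.5703 K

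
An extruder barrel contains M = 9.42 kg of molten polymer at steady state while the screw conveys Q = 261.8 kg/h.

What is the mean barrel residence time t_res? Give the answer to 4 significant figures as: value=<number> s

value=129.5 s

Q_s = Q / 3600 = 261.8 / 3600 = 0.0727222 kg/s
t_res = M / Q_s = 9.42 ÷ 0.0727222 = 129.534 s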